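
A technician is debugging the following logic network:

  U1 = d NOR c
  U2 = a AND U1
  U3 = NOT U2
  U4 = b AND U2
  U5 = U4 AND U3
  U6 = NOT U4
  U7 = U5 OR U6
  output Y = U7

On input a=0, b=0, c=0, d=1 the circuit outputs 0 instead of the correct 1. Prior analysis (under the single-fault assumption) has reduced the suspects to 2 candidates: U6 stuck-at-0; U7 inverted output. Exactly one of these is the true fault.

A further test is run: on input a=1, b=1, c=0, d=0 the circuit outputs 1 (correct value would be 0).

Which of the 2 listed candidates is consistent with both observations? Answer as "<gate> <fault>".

Evaluate each candidate on input a=1, b=1, c=0, d=0:
  U6 stuck-at-0: U1=1, U2=1, U3=0, U4=1, U5=0, U6=0 [stuck-at-0], U7=0 → 0 — eliminated
  U7 inverted output: U1=1, U2=1, U3=0, U4=1, U5=0, U6=0, U7=1 [inverted output] → 1 — matches
Only U7 inverted output reproduces the observed 1.

U7 inverted output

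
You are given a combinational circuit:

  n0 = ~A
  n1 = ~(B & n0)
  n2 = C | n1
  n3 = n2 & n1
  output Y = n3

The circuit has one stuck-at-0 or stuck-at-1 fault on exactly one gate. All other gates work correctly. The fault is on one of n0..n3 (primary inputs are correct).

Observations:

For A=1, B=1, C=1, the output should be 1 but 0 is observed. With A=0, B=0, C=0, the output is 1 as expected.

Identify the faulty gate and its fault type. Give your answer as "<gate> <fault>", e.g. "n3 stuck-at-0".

n0 stuck-at-1

Fault-free values for test 1 (A=1, B=1, C=1): n0=0, n1=1, n2=1, n3=1, giving Y=1. Observed 0.
Test 1: faults giving observed 0 are {n0 stuck-at-1, n1 stuck-at-0, n2 stuck-at-0, n3 stuck-at-0}.
Test 2 (A=0, B=0, C=0): fault-free n0=1, n1=1, n2=1, n3=1 → 1; observed 1. Eliminates n1 stuck-at-0, n2 stuck-at-0, n3 stuck-at-0.
Only n0 stuck-at-1 is consistent with every test.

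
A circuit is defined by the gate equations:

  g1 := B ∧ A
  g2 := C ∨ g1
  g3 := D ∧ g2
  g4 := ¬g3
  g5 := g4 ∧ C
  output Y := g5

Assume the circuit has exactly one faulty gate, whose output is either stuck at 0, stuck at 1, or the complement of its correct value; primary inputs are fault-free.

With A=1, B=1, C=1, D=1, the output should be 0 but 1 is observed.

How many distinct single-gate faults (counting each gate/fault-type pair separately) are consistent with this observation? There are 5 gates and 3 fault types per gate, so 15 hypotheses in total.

Fault-free: g1=1, g2=1, g3=1, g4=0, g5=0 → 0. Observed 1.
  g1: none of the 3 fault types match ✗
  g2: stuck-at-0, inverted output ✓; others ✗
  g3: stuck-at-0, inverted output ✓; others ✗
  g4: stuck-at-1, inverted output ✓; others ✗
  g5: stuck-at-1, inverted output ✓; others ✗
Consistent faults: {g2 stuck-at-0, g2 inverted output, g3 stuck-at-0, g3 inverted output, g4 stuck-at-1, g4 inverted output, g5 stuck-at-1, g5 inverted output} — 8 in all.

8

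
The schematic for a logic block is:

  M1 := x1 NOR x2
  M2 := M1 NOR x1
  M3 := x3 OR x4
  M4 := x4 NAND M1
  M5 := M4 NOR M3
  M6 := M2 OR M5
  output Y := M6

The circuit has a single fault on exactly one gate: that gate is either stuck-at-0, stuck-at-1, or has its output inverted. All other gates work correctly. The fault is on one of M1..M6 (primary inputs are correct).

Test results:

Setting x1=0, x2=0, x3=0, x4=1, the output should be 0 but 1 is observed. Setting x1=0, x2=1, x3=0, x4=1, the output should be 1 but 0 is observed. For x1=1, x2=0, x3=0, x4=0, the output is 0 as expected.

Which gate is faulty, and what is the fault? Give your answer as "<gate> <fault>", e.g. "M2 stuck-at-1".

Fault-free values for test 1 (x1=0, x2=0, x3=0, x4=1): M1=1, M2=0, M3=1, M4=0, M5=0, M6=0, giving Y=0. Observed 1.
Test 1: faults giving observed 1 are {M1 stuck-at-0, M1 inverted output, M2 stuck-at-1, M2 inverted output, M3 stuck-at-0, M3 inverted output, M5 stuck-at-1, M5 inverted output, M6 stuck-at-1, M6 inverted output}.
Test 2 (x1=0, x2=1, x3=0, x4=1): fault-free M1=0, M2=1, M3=1, M4=1, M5=0, M6=1 → 1; observed 0. Eliminates M1 stuck-at-0, M2 stuck-at-1, M3 stuck-at-0, M3 inverted output, M5 stuck-at-1, M5 inverted output, M6 stuck-at-1.
Test 3 (x1=1, x2=0, x3=0, x4=0): fault-free M1=0, M2=0, M3=0, M4=1, M5=0, M6=0 → 0; observed 0. Eliminates M2 inverted output, M6 inverted output.
Only M1 inverted output is consistent with every test.

M1 inverted output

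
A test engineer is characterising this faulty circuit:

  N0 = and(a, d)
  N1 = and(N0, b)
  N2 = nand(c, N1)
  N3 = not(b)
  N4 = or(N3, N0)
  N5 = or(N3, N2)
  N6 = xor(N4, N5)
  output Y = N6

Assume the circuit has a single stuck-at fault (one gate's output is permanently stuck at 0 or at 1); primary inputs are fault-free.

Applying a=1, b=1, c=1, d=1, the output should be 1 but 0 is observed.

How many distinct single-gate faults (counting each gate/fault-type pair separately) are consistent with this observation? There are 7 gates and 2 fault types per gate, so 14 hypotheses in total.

6

Fault-free: N0=1, N1=1, N2=0, N3=0, N4=1, N5=0, N6=1 → 1. Observed 0.
  N0 stuck-at-0: output 1 ✗
  N0 stuck-at-1: output 1 ✗
  N1 stuck-at-0: output 0 ✓
  N1 stuck-at-1: output 1 ✗
  N2 stuck-at-0: output 1 ✗
  N2 stuck-at-1: output 0 ✓
  N3 stuck-at-0: output 1 ✗
  N3 stuck-at-1: output 0 ✓
  N4 stuck-at-0: output 0 ✓
  N4 stuck-at-1: output 1 ✗
  N5 stuck-at-0: output 1 ✗
  N5 stuck-at-1: output 0 ✓
  N6 stuck-at-0: output 0 ✓
  N6 stuck-at-1: output 1 ✗
Consistent faults: {N1 stuck-at-0, N2 stuck-at-1, N3 stuck-at-1, N4 stuck-at-0, N5 stuck-at-1, N6 stuck-at-0} — 6 in all.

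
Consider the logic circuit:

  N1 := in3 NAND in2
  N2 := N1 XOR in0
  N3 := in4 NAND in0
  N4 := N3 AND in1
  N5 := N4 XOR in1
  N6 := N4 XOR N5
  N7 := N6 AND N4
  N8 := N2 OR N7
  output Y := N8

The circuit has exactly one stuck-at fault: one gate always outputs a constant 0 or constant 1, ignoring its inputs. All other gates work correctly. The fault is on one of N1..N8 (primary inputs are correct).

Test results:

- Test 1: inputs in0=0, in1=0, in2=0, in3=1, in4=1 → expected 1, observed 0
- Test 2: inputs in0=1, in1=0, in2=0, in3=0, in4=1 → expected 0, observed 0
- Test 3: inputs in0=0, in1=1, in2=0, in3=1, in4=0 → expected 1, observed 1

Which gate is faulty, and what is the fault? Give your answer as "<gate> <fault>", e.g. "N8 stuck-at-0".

N2 stuck-at-0

Fault-free values for test 1 (in0=0, in1=0, in2=0, in3=1, in4=1): N1=1, N2=1, N3=1, N4=0, N5=0, N6=0, N7=0, N8=1, giving Y=1. Observed 0.
Test 1: faults giving observed 0 are {N1 stuck-at-0, N2 stuck-at-0, N8 stuck-at-0}.
Test 2 (in0=1, in1=0, in2=0, in3=0, in4=1): fault-free N1=1, N2=0, N3=0, N4=0, N5=0, N6=0, N7=0, N8=0 → 0; observed 0. Eliminates N1 stuck-at-0.
Test 3 (in0=0, in1=1, in2=0, in3=1, in4=0): fault-free N1=1, N2=1, N3=1, N4=1, N5=0, N6=1, N7=1, N8=1 → 1; observed 1. Eliminates N8 stuck-at-0.
Only N2 stuck-at-0 is consistent with every test.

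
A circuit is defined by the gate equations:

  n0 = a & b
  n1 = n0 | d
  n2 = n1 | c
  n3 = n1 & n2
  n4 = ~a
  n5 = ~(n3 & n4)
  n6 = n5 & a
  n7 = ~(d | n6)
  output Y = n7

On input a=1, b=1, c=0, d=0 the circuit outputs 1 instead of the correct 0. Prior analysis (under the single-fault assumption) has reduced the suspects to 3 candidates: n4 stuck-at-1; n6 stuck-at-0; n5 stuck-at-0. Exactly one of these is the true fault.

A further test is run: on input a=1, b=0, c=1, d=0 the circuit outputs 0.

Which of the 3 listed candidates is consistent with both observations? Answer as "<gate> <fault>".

n4 stuck-at-1

Evaluate each candidate on input a=1, b=0, c=1, d=0:
  n4 stuck-at-1: n0=0, n1=0, n2=1, n3=0, n4=1 [stuck-at-1], n5=1, n6=1, n7=0 → 0 — matches
  n6 stuck-at-0: n0=0, n1=0, n2=1, n3=0, n4=0, n5=1, n6=0 [stuck-at-0], n7=1 → 1 — eliminated
  n5 stuck-at-0: n0=0, n1=0, n2=1, n3=0, n4=0, n5=0 [stuck-at-0], n6=0, n7=1 → 1 — eliminated
Only n4 stuck-at-1 reproduces the observed 0.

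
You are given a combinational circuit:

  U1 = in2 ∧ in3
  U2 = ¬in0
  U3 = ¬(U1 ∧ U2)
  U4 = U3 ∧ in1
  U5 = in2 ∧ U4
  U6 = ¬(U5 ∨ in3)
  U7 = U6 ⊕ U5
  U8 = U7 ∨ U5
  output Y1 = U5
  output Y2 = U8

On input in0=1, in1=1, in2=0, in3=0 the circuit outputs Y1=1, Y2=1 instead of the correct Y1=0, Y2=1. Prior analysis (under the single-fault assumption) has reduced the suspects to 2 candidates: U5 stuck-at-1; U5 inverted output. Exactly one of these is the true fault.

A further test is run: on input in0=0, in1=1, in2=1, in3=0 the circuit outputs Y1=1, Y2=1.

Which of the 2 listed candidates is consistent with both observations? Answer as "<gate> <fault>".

U5 stuck-at-1

Evaluate each candidate on input in0=0, in1=1, in2=1, in3=0:
  U5 stuck-at-1: U1=0, U2=1, U3=1, U4=1, U5=1 [stuck-at-1], U6=0, U7=1, U8=1 → Y1=1, Y2=1 — matches
  U5 inverted output: U1=0, U2=1, U3=1, U4=1, U5=0 [inverted output], U6=1, U7=1, U8=1 → Y1=0, Y2=1 — eliminated
Only U5 stuck-at-1 reproduces the observed Y1=1, Y2=1.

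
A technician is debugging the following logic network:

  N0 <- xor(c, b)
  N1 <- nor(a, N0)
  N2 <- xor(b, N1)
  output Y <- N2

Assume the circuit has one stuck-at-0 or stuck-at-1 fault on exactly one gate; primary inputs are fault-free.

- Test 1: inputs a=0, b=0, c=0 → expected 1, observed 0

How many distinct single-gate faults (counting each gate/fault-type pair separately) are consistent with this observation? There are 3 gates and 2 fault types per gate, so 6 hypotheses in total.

3

Fault-free: N0=0, N1=1, N2=1 → 1. Observed 0.
  N0 stuck-at-0: output 1 ✗
  N0 stuck-at-1: output 0 ✓
  N1 stuck-at-0: output 0 ✓
  N1 stuck-at-1: output 1 ✗
  N2 stuck-at-0: output 0 ✓
  N2 stuck-at-1: output 1 ✗
Consistent faults: {N0 stuck-at-1, N1 stuck-at-0, N2 stuck-at-0} — 3 in all.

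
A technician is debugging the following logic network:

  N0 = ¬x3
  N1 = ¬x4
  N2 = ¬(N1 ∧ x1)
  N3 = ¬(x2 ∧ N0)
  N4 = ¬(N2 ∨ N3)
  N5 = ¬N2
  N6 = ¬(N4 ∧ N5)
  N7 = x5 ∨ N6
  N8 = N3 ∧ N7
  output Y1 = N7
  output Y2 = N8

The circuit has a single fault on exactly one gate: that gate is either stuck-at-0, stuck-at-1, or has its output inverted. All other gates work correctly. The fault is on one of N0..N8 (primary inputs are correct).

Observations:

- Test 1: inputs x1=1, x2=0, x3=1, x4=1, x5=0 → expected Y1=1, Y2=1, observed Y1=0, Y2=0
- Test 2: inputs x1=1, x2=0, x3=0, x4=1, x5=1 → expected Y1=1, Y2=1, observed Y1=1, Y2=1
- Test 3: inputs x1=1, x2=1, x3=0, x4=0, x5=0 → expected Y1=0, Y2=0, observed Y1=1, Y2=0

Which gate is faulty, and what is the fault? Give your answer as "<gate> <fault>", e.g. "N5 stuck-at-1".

N6 inverted output

Fault-free values for test 1 (x1=1, x2=0, x3=1, x4=1, x5=0): N0=0, N1=0, N2=1, N3=1, N4=0, N5=0, N6=1, N7=1, N8=1, giving Y1=1, Y2=1. Observed Y1=0, Y2=0.
Test 1: faults giving observed Y1=0, Y2=0 are {N6 stuck-at-0, N6 inverted output, N7 stuck-at-0, N7 inverted output}.
Test 2 (x1=1, x2=0, x3=0, x4=1, x5=1): fault-free N0=1, N1=0, N2=1, N3=1, N4=0, N5=0, N6=1, N7=1, N8=1 → Y1=1, Y2=1; observed Y1=1, Y2=1. Eliminates N7 stuck-at-0, N7 inverted output.
Test 3 (x1=1, x2=1, x3=0, x4=0, x5=0): fault-free N0=1, N1=1, N2=0, N3=0, N4=1, N5=1, N6=0, N7=0, N8=0 → Y1=0, Y2=0; observed Y1=1, Y2=0. Eliminates N6 stuck-at-0.
Only N6 inverted output is consistent with every test.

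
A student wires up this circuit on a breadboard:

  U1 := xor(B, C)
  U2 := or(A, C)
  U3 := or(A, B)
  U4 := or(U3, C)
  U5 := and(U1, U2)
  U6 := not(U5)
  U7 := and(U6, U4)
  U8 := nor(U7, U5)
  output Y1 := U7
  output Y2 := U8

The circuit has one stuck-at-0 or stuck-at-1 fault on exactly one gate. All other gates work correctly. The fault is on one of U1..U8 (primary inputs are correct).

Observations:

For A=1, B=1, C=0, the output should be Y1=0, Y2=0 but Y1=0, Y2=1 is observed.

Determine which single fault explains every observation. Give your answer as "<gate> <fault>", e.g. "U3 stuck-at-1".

Fault-free values for test 1 (A=1, B=1, C=0): U1=1, U2=1, U3=1, U4=1, U5=1, U6=0, U7=0, U8=0, giving Y1=0, Y2=0. Observed Y1=0, Y2=1.
Test 1: faults giving observed Y1=0, Y2=1 are {U8 stuck-at-1}.
Only U8 stuck-at-1 is consistent with every test.

U8 stuck-at-1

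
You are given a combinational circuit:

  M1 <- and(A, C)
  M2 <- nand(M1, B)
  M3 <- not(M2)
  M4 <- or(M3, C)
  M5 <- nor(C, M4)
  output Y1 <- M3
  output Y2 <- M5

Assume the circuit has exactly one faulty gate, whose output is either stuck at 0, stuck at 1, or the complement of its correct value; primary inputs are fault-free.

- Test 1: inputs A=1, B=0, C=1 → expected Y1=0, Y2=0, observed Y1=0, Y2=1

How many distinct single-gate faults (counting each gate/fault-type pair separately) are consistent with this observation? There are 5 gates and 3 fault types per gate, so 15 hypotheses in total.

Fault-free: M1=1, M2=1, M3=0, M4=1, M5=0 → Y1=0, Y2=0. Observed Y1=0, Y2=1.
  M1: none of the 3 fault types match ✗
  M2: none of the 3 fault types match ✗
  M3: none of the 3 fault types match ✗
  M4: none of the 3 fault types match ✗
  M5: stuck-at-1, inverted output ✓; others ✗
Consistent faults: {M5 stuck-at-1, M5 inverted output} — 2 in all.

2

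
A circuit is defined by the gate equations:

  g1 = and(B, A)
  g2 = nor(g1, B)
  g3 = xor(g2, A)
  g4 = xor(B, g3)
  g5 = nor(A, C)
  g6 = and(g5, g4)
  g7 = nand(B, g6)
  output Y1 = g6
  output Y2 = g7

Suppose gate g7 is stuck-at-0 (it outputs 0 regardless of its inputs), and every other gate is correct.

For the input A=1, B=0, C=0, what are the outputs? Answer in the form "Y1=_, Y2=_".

Y1=0, Y2=0

Propagate with g7 forced: g1=0, g2=1, g3=0, g4=0, g5=0, g6=0, g7=0 [stuck-at-0].
So the outputs are Y1=0, Y2=0. (Without the fault they would be Y1=0, Y2=1.)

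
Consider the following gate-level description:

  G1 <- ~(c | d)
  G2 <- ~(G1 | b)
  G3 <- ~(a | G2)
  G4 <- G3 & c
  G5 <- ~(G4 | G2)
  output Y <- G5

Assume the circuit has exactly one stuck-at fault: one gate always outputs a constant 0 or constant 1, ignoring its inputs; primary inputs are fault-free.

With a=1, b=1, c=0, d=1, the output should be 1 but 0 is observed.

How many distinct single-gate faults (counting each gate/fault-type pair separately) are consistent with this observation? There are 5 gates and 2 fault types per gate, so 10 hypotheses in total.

3

Fault-free: G1=0, G2=0, G3=0, G4=0, G5=1 → 1. Observed 0.
  G1 stuck-at-0: output 1 ✗
  G1 stuck-at-1: output 1 ✗
  G2 stuck-at-0: output 1 ✗
  G2 stuck-at-1: output 0 ✓
  G3 stuck-at-0: output 1 ✗
  G3 stuck-at-1: output 1 ✗
  G4 stuck-at-0: output 1 ✗
  G4 stuck-at-1: output 0 ✓
  G5 stuck-at-0: output 0 ✓
  G5 stuck-at-1: output 1 ✗
Consistent faults: {G2 stuck-at-1, G4 stuck-at-1, G5 stuck-at-0} — 3 in all.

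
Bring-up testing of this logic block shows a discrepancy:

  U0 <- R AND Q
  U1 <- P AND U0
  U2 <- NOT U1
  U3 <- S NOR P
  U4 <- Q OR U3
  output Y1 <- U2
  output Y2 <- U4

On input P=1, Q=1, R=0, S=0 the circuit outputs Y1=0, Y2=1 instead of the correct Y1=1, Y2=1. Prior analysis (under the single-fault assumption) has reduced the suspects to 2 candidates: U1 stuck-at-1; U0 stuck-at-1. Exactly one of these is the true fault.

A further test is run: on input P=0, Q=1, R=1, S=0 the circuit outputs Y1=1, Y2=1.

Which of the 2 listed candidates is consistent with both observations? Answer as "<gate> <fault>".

Evaluate each candidate on input P=0, Q=1, R=1, S=0:
  U1 stuck-at-1: U0=1, U1=1 [stuck-at-1], U2=0, U3=1, U4=1 → Y1=0, Y2=1 — eliminated
  U0 stuck-at-1: U0=1 [stuck-at-1], U1=0, U2=1, U3=1, U4=1 → Y1=1, Y2=1 — matches
Only U0 stuck-at-1 reproduces the observed Y1=1, Y2=1.

U0 stuck-at-1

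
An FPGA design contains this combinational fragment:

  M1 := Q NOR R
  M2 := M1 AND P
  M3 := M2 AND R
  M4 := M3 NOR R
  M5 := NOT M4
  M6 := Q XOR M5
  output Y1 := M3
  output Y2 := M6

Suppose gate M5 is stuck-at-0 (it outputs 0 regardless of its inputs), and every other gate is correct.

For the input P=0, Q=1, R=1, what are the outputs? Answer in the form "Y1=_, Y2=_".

Y1=0, Y2=1

Propagate with M5 forced: M1=0, M2=0, M3=0, M4=0, M5=0 [stuck-at-0], M6=1.
So the outputs are Y1=0, Y2=1. (Without the fault they would be Y1=0, Y2=0.)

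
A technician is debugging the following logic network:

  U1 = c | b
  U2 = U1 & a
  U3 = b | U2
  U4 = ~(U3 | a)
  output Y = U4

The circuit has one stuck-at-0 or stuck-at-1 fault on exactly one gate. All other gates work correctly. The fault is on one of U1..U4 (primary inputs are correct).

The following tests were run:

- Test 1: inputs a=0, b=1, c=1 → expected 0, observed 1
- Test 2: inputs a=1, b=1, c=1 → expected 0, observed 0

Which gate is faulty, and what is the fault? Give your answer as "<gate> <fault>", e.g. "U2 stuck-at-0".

Fault-free values for test 1 (a=0, b=1, c=1): U1=1, U2=0, U3=1, U4=0, giving Y=0. Observed 1.
Test 1: faults giving observed 1 are {U3 stuck-at-0, U4 stuck-at-1}.
Test 2 (a=1, b=1, c=1): fault-free U1=1, U2=1, U3=1, U4=0 → 0; observed 0. Eliminates U4 stuck-at-1.
Only U3 stuck-at-0 is consistent with every test.

U3 stuck-at-0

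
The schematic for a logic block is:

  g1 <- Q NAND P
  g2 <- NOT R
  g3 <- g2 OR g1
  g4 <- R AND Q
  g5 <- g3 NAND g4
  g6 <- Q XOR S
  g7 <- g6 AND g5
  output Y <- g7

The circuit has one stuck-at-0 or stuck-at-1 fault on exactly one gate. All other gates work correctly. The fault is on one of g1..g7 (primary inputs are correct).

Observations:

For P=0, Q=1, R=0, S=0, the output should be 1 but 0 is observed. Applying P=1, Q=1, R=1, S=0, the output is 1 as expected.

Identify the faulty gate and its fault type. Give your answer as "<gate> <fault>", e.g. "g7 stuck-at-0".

g4 stuck-at-1

Fault-free values for test 1 (P=0, Q=1, R=0, S=0): g1=1, g2=1, g3=1, g4=0, g5=1, g6=1, g7=1, giving Y=1. Observed 0.
Test 1: faults giving observed 0 are {g4 stuck-at-1, g5 stuck-at-0, g6 stuck-at-0, g7 stuck-at-0}.
Test 2 (P=1, Q=1, R=1, S=0): fault-free g1=0, g2=0, g3=0, g4=1, g5=1, g6=1, g7=1 → 1; observed 1. Eliminates g5 stuck-at-0, g6 stuck-at-0, g7 stuck-at-0.
Only g4 stuck-at-1 is consistent with every test.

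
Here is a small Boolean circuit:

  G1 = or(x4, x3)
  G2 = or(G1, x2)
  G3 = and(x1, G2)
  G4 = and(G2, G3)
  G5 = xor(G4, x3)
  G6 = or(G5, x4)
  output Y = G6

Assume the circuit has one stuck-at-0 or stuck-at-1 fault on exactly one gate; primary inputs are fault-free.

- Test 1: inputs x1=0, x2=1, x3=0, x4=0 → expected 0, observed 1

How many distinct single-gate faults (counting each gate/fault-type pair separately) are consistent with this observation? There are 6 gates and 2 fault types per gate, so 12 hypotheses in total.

4

Fault-free: G1=0, G2=1, G3=0, G4=0, G5=0, G6=0 → 0. Observed 1.
  G1 stuck-at-0: output 0 ✗
  G1 stuck-at-1: output 0 ✗
  G2 stuck-at-0: output 0 ✗
  G2 stuck-at-1: output 0 ✗
  G3 stuck-at-0: output 0 ✗
  G3 stuck-at-1: output 1 ✓
  G4 stuck-at-0: output 0 ✗
  G4 stuck-at-1: output 1 ✓
  G5 stuck-at-0: output 0 ✗
  G5 stuck-at-1: output 1 ✓
  G6 stuck-at-0: output 0 ✗
  G6 stuck-at-1: output 1 ✓
Consistent faults: {G3 stuck-at-1, G4 stuck-at-1, G5 stuck-at-1, G6 stuck-at-1} — 4 in all.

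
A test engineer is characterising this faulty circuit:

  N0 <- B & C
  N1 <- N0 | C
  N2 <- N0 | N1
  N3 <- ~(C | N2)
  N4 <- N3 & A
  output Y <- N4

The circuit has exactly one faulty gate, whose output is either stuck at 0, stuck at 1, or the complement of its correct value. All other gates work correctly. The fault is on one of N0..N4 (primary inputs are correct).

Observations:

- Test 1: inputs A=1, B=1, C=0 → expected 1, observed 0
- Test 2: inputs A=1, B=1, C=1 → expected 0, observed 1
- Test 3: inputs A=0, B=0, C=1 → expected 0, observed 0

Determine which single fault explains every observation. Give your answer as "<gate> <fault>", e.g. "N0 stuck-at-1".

N3 inverted output

Fault-free values for test 1 (A=1, B=1, C=0): N0=0, N1=0, N2=0, N3=1, N4=1, giving Y=1. Observed 0.
Test 1: faults giving observed 0 are {N0 stuck-at-1, N0 inverted output, N1 stuck-at-1, N1 inverted output, N2 stuck-at-1, N2 inverted output, N3 stuck-at-0, N3 inverted output, N4 stuck-at-0, N4 inverted output}.
Test 2 (A=1, B=1, C=1): fault-free N0=1, N1=1, N2=1, N3=0, N4=0 → 0; observed 1. Eliminates N0 stuck-at-1, N0 inverted output, N1 stuck-at-1, N1 inverted output, N2 stuck-at-1, N2 inverted output, N3 stuck-at-0, N4 stuck-at-0.
Test 3 (A=0, B=0, C=1): fault-free N0=0, N1=1, N2=1, N3=0, N4=0 → 0; observed 0. Eliminates N4 inverted output.
Only N3 inverted output is consistent with every test.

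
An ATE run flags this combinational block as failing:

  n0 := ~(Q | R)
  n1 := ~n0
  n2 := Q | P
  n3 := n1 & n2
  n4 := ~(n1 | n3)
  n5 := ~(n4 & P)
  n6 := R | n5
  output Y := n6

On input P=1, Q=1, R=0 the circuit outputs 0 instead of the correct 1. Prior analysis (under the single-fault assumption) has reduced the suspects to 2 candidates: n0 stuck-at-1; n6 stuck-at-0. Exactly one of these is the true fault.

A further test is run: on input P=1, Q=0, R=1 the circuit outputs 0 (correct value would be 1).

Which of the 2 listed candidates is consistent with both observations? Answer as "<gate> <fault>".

Evaluate each candidate on input P=1, Q=0, R=1:
  n0 stuck-at-1: n0=1 [stuck-at-1], n1=0, n2=1, n3=0, n4=1, n5=0, n6=1 → 1 — eliminated
  n6 stuck-at-0: n0=0, n1=1, n2=1, n3=1, n4=0, n5=1, n6=0 [stuck-at-0] → 0 — matches
Only n6 stuck-at-0 reproduces the observed 0.

n6 stuck-at-0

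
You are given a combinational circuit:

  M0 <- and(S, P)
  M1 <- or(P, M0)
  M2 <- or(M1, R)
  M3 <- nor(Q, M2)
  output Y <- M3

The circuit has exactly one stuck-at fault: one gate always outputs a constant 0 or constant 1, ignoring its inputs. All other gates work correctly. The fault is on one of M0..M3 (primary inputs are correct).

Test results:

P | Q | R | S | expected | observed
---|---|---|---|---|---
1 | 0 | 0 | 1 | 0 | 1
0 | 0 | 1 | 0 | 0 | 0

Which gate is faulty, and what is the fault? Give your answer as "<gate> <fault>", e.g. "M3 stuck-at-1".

Fault-free values for test 1 (P=1, Q=0, R=0, S=1): M0=1, M1=1, M2=1, M3=0, giving Y=0. Observed 1.
Test 1: faults giving observed 1 are {M1 stuck-at-0, M2 stuck-at-0, M3 stuck-at-1}.
Test 2 (P=0, Q=0, R=1, S=0): fault-free M0=0, M1=0, M2=1, M3=0 → 0; observed 0. Eliminates M2 stuck-at-0, M3 stuck-at-1.
Only M1 stuck-at-0 is consistent with every test.

M1 stuck-at-0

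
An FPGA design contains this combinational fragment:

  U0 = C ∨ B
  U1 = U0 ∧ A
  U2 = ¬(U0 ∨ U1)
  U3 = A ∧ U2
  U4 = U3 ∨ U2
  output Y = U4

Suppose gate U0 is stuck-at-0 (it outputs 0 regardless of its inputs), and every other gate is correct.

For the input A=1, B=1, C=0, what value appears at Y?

Propagate with U0 forced: U0=0 [stuck-at-0], U1=0, U2=1, U3=1, U4=1.
So Y = 1. (Without the fault it would be 0.)

1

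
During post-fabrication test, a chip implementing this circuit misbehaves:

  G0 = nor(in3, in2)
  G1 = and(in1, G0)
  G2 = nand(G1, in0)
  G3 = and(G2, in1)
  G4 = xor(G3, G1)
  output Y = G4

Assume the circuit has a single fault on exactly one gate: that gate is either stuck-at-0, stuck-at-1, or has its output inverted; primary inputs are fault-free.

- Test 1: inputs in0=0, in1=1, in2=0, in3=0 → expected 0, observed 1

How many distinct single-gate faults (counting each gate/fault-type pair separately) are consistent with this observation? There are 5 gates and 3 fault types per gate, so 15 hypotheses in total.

10

Fault-free: G0=1, G1=1, G2=1, G3=1, G4=0 → 0. Observed 1.
  G0: stuck-at-0, inverted output ✓; others ✗
  G1: stuck-at-0, inverted output ✓; others ✗
  G2: stuck-at-0, inverted output ✓; others ✗
  G3: stuck-at-0, inverted output ✓; others ✗
  G4: stuck-at-1, inverted output ✓; others ✗
Consistent faults: {G0 stuck-at-0, G0 inverted output, G1 stuck-at-0, G1 inverted output, G2 stuck-at-0, G2 inverted output, G3 stuck-at-0, G3 inverted output, G4 stuck-at-1, G4 inverted output} — 10 in all.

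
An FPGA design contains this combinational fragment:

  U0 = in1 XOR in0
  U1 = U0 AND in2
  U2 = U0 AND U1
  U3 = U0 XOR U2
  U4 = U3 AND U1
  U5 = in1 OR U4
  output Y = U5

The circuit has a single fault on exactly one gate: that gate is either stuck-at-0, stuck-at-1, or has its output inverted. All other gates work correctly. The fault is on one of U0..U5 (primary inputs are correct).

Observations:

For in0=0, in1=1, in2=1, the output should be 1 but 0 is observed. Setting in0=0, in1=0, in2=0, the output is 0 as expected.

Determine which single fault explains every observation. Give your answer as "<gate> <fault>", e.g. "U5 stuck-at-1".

U5 stuck-at-0

Fault-free values for test 1 (in0=0, in1=1, in2=1): U0=1, U1=1, U2=1, U3=0, U4=0, U5=1, giving Y=1. Observed 0.
Test 1: faults giving observed 0 are {U5 stuck-at-0, U5 inverted output}.
Test 2 (in0=0, in1=0, in2=0): fault-free U0=0, U1=0, U2=0, U3=0, U4=0, U5=0 → 0; observed 0. Eliminates U5 inverted output.
Only U5 stuck-at-0 is consistent with every test.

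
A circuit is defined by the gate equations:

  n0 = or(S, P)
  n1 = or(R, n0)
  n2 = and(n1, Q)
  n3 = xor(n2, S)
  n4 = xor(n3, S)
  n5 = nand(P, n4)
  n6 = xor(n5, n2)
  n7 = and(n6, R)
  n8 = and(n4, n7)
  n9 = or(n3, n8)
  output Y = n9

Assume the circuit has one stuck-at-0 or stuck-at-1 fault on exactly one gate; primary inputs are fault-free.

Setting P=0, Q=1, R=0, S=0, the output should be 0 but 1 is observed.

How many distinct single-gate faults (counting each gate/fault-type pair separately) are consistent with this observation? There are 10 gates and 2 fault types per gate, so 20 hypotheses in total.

6

Fault-free: n0=0, n1=0, n2=0, n3=0, n4=0, n5=1, n6=1, n7=0, n8=0, n9=0 → 0. Observed 1.
  n0: stuck-at-1 ✓; others ✗
  n1: stuck-at-1 ✓; others ✗
  n2: stuck-at-1 ✓; others ✗
  n3: stuck-at-1 ✓; others ✗
  n4: none of the 2 fault types match ✗
  n5: none of the 2 fault types match ✗
  n6: none of the 2 fault types match ✗
  n7: none of the 2 fault types match ✗
  n8: stuck-at-1 ✓; others ✗
  n9: stuck-at-1 ✓; others ✗
Consistent faults: {n0 stuck-at-1, n1 stuck-at-1, n2 stuck-at-1, n3 stuck-at-1, n8 stuck-at-1, n9 stuck-at-1} — 6 in all.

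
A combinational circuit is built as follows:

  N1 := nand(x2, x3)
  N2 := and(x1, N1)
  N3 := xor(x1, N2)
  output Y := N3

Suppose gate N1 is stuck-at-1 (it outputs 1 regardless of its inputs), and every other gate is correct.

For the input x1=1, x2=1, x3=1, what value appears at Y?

Propagate with N1 forced: N1=1 [stuck-at-1], N2=1, N3=0.
So Y = 0. (Without the fault it would be 1.)

0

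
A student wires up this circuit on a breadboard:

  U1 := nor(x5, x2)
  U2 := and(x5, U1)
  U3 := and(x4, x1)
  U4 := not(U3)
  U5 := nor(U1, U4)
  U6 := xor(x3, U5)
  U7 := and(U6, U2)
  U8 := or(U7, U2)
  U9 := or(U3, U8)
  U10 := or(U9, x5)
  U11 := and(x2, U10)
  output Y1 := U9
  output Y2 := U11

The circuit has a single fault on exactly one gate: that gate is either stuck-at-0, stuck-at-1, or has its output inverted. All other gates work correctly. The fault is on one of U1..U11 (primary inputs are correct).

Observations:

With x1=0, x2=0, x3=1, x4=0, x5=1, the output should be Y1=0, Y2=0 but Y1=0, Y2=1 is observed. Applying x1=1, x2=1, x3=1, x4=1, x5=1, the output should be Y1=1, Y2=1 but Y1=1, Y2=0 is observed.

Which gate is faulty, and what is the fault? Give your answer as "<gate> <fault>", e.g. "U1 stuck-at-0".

Fault-free values for test 1 (x1=0, x2=0, x3=1, x4=0, x5=1): U1=0, U2=0, U3=0, U4=1, U5=0, U6=1, U7=0, U8=0, U9=0, U10=1, U11=0, giving Y1=0, Y2=0. Observed Y1=0, Y2=1.
Test 1: faults giving observed Y1=0, Y2=1 are {U11 stuck-at-1, U11 inverted output}.
Test 2 (x1=1, x2=1, x3=1, x4=1, x5=1): fault-free U1=0, U2=0, U3=1, U4=0, U5=1, U6=0, U7=0, U8=0, U9=1, U10=1, U11=1 → Y1=1, Y2=1; observed Y1=1, Y2=0. Eliminates U11 stuck-at-1.
Only U11 inverted output is consistent with every test.

U11 inverted output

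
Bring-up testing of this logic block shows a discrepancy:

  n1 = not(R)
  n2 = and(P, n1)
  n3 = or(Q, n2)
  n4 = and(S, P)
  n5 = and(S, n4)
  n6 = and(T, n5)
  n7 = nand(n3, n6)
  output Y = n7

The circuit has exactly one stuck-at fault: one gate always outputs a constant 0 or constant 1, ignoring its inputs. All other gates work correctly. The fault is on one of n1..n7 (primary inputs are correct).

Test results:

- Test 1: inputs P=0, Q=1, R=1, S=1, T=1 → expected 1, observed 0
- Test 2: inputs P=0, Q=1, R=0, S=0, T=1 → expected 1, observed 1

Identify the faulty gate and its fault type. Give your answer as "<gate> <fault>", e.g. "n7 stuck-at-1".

n4 stuck-at-1

Fault-free values for test 1 (P=0, Q=1, R=1, S=1, T=1): n1=0, n2=0, n3=1, n4=0, n5=0, n6=0, n7=1, giving Y=1. Observed 0.
Test 1: faults giving observed 0 are {n4 stuck-at-1, n5 stuck-at-1, n6 stuck-at-1, n7 stuck-at-0}.
Test 2 (P=0, Q=1, R=0, S=0, T=1): fault-free n1=1, n2=0, n3=1, n4=0, n5=0, n6=0, n7=1 → 1; observed 1. Eliminates n5 stuck-at-1, n6 stuck-at-1, n7 stuck-at-0.
Only n4 stuck-at-1 is consistent with every test.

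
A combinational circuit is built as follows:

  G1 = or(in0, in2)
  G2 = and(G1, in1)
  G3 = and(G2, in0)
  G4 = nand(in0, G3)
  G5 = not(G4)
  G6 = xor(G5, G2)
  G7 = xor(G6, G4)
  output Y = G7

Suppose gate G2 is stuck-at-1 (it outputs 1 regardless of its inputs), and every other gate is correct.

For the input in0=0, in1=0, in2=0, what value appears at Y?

Propagate with G2 forced: G1=0, G2=1 [stuck-at-1], G3=0, G4=1, G5=0, G6=1, G7=0.
So Y = 0. (Without the fault it would be 1.)

0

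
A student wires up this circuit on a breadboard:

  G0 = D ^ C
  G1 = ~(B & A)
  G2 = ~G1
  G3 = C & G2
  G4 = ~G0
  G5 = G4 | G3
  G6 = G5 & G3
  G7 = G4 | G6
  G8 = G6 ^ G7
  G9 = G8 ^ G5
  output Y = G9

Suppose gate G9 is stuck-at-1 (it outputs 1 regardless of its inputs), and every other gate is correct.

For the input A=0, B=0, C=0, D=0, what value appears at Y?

Propagate with G9 forced: G0=0, G1=1, G2=0, G3=0, G4=1, G5=1, G6=0, G7=1, G8=1, G9=1 [stuck-at-1].
So Y = 1. (Without the fault it would be 0.)

1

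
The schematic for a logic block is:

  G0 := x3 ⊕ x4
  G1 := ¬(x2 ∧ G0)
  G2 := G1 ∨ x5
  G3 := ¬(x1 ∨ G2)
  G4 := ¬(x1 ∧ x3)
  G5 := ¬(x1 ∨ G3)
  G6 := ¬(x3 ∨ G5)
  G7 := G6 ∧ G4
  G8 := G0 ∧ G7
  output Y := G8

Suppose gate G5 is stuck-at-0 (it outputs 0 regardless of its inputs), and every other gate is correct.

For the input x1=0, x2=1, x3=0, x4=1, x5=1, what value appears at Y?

1

Propagate with G5 forced: G0=1, G1=0, G2=1, G3=0, G4=1, G5=0 [stuck-at-0], G6=1, G7=1, G8=1.
So Y = 1. (Without the fault it would be 0.)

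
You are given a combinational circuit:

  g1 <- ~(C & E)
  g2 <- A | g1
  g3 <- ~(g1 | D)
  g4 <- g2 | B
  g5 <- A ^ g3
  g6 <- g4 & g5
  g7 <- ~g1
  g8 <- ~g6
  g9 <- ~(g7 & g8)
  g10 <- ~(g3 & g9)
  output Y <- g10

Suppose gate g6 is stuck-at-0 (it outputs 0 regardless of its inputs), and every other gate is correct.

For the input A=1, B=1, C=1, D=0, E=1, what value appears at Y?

Propagate with g6 forced: g1=0, g2=1, g3=1, g4=1, g5=0, g6=0 [stuck-at-0], g7=1, g8=1, g9=0, g10=1.
So Y = 1. (Same as the fault-free value — the fault is masked on this input.)

1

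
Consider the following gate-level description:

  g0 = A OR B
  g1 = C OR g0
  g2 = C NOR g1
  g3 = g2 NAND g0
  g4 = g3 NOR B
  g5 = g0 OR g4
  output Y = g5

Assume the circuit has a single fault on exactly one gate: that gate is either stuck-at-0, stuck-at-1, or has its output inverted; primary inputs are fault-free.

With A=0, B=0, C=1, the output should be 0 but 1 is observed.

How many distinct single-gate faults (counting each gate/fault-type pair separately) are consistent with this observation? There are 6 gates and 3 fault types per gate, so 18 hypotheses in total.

Fault-free: g0=0, g1=1, g2=0, g3=1, g4=0, g5=0 → 0. Observed 1.
  g0: stuck-at-1, inverted output ✓; others ✗
  g1: none of the 3 fault types match ✗
  g2: none of the 3 fault types match ✗
  g3: stuck-at-0, inverted output ✓; others ✗
  g4: stuck-at-1, inverted output ✓; others ✗
  g5: stuck-at-1, inverted output ✓; others ✗
Consistent faults: {g0 stuck-at-1, g0 inverted output, g3 stuck-at-0, g3 inverted output, g4 stuck-at-1, g4 inverted output, g5 stuck-at-1, g5 inverted output} — 8 in all.

8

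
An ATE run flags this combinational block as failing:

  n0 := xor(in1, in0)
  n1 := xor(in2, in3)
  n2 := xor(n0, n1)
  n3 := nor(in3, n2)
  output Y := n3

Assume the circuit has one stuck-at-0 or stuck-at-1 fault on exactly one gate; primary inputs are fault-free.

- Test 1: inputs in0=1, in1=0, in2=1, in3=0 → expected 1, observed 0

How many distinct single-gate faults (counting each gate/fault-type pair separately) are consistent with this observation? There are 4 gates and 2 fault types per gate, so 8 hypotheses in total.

4

Fault-free: n0=1, n1=1, n2=0, n3=1 → 1. Observed 0.
  n0 stuck-at-0: output 0 ✓
  n0 stuck-at-1: output 1 ✗
  n1 stuck-at-0: output 0 ✓
  n1 stuck-at-1: output 1 ✗
  n2 stuck-at-0: output 1 ✗
  n2 stuck-at-1: output 0 ✓
  n3 stuck-at-0: output 0 ✓
  n3 stuck-at-1: output 1 ✗
Consistent faults: {n0 stuck-at-0, n1 stuck-at-0, n2 stuck-at-1, n3 stuck-at-0} — 4 in all.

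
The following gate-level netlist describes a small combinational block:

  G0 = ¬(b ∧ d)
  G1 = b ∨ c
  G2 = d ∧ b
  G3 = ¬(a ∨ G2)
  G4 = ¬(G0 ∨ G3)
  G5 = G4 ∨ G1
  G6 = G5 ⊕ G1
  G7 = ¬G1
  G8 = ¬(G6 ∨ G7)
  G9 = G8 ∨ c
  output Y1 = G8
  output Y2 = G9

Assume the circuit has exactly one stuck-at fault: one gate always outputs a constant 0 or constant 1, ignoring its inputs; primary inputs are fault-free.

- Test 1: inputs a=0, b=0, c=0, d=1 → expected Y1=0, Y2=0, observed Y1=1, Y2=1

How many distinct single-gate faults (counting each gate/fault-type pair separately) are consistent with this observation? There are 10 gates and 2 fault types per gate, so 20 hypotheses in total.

3

Fault-free: G0=1, G1=0, G2=0, G3=1, G4=0, G5=0, G6=0, G7=1, G8=0, G9=0 → Y1=0, Y2=0. Observed Y1=1, Y2=1.
  G0: none of the 2 fault types match ✗
  G1: stuck-at-1 ✓; others ✗
  G2: none of the 2 fault types match ✗
  G3: none of the 2 fault types match ✗
  G4: none of the 2 fault types match ✗
  G5: none of the 2 fault types match ✗
  G6: none of the 2 fault types match ✗
  G7: stuck-at-0 ✓; others ✗
  G8: stuck-at-1 ✓; others ✗
  G9: none of the 2 fault types match ✗
Consistent faults: {G1 stuck-at-1, G7 stuck-at-0, G8 stuck-at-1} — 3 in all.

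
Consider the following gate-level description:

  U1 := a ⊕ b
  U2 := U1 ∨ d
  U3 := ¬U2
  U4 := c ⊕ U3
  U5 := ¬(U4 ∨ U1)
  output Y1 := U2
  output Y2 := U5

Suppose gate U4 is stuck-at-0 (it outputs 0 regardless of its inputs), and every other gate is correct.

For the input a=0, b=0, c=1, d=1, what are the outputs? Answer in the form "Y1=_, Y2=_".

Propagate with U4 forced: U1=0, U2=1, U3=0, U4=0 [stuck-at-0], U5=1.
So the outputs are Y1=1, Y2=1. (Without the fault they would be Y1=1, Y2=0.)

Y1=1, Y2=1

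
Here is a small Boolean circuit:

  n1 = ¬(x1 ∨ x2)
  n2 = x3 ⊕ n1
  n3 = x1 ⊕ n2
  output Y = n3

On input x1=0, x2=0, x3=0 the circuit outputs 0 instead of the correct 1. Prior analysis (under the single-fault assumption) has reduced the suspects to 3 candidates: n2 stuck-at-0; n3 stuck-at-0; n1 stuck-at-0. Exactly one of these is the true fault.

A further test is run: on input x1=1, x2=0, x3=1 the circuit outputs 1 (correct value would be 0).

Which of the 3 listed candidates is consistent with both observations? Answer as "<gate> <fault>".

n2 stuck-at-0

Evaluate each candidate on input x1=1, x2=0, x3=1:
  n2 stuck-at-0: n1=0, n2=0 [stuck-at-0], n3=1 → 1 — matches
  n3 stuck-at-0: n1=0, n2=1, n3=0 [stuck-at-0] → 0 — eliminated
  n1 stuck-at-0: n1=0 [stuck-at-0], n2=1, n3=0 → 0 — eliminated
Only n2 stuck-at-0 reproduces the observed 1.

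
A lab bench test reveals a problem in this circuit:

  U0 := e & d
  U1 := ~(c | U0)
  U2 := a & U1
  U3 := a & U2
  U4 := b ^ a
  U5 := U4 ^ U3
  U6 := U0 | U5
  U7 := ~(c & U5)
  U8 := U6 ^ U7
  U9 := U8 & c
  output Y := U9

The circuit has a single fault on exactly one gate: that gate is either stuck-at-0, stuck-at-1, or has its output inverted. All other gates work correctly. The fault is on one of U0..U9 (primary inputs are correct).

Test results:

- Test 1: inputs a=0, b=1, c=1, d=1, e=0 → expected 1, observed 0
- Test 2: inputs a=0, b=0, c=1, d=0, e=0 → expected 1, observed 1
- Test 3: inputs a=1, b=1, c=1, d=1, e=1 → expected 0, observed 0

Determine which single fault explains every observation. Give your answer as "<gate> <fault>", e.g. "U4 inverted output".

U7 stuck-at-1

Fault-free values for test 1 (a=0, b=1, c=1, d=1, e=0): U0=0, U1=0, U2=0, U3=0, U4=1, U5=1, U6=1, U7=0, U8=1, U9=1, giving Y=1. Observed 0.
Test 1: faults giving observed 0 are {U6 stuck-at-0, U6 inverted output, U7 stuck-at-1, U7 inverted output, U8 stuck-at-0, U8 inverted output, U9 stuck-at-0, U9 inverted output}.
Test 2 (a=0, b=0, c=1, d=0, e=0): fault-free U0=0, U1=0, U2=0, U3=0, U4=0, U5=0, U6=0, U7=1, U8=1, U9=1 → 1; observed 1. Eliminates U6 inverted output, U7 inverted output, U8 stuck-at-0, U8 inverted output, U9 stuck-at-0, U9 inverted output.
Test 3 (a=1, b=1, c=1, d=1, e=1): fault-free U0=1, U1=0, U2=0, U3=0, U4=0, U5=0, U6=1, U7=1, U8=0, U9=0 → 0; observed 0. Eliminates U6 stuck-at-0.
Only U7 stuck-at-1 is consistent with every test.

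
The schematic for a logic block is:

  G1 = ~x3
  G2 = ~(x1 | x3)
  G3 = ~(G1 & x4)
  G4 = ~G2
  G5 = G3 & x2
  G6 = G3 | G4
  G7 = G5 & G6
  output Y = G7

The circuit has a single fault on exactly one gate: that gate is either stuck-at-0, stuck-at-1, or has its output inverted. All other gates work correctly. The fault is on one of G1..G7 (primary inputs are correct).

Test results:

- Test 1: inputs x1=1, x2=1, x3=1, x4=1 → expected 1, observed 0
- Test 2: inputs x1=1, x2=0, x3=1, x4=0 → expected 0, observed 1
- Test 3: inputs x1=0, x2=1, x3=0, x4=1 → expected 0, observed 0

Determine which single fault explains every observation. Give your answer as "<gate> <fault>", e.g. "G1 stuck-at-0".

Fault-free values for test 1 (x1=1, x2=1, x3=1, x4=1): G1=0, G2=0, G3=1, G4=1, G5=1, G6=1, G7=1, giving Y=1. Observed 0.
Test 1: faults giving observed 0 are {G1 stuck-at-1, G1 inverted output, G3 stuck-at-0, G3 inverted output, G5 stuck-at-0, G5 inverted output, G6 stuck-at-0, G6 inverted output, G7 stuck-at-0, G7 inverted output}.
Test 2 (x1=1, x2=0, x3=1, x4=0): fault-free G1=0, G2=0, G3=1, G4=1, G5=0, G6=1, G7=0 → 0; observed 1. Eliminates G1 stuck-at-1, G1 inverted output, G3 stuck-at-0, G3 inverted output, G5 stuck-at-0, G6 stuck-at-0, G6 inverted output, G7 stuck-at-0.
Test 3 (x1=0, x2=1, x3=0, x4=1): fault-free G1=1, G2=1, G3=0, G4=0, G5=0, G6=0, G7=0 → 0; observed 0. Eliminates G7 inverted output.
Only G5 inverted output is consistent with every test.

G5 inverted output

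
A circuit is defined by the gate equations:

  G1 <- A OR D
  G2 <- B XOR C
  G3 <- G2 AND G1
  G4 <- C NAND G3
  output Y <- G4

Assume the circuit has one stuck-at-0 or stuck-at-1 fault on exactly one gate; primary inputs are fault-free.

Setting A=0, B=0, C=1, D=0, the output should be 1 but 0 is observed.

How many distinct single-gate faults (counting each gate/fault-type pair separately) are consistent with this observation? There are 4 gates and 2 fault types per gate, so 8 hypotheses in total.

3

Fault-free: G1=0, G2=1, G3=0, G4=1 → 1. Observed 0.
  G1 stuck-at-0: output 1 ✗
  G1 stuck-at-1: output 0 ✓
  G2 stuck-at-0: output 1 ✗
  G2 stuck-at-1: output 1 ✗
  G3 stuck-at-0: output 1 ✗
  G3 stuck-at-1: output 0 ✓
  G4 stuck-at-0: output 0 ✓
  G4 stuck-at-1: output 1 ✗
Consistent faults: {G1 stuck-at-1, G3 stuck-at-1, G4 stuck-at-0} — 3 in all.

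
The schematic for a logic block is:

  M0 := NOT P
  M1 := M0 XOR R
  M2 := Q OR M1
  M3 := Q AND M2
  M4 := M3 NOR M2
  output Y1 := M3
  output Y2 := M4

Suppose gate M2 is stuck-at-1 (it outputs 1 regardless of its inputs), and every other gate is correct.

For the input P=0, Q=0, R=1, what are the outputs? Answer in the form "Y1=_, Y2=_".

Y1=0, Y2=0

Propagate with M2 forced: M0=1, M1=0, M2=1 [stuck-at-1], M3=0, M4=0.
So the outputs are Y1=0, Y2=0. (Without the fault they would be Y1=0, Y2=1.)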